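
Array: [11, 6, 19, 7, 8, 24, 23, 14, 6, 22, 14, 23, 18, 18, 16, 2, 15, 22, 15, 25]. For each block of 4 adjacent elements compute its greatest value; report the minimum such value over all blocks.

18

[11, 6, 19, 7] → max 19
[6, 19, 7, 8] → max 19
[19, 7, 8, 24] → max 24
[7, 8, 24, 23] → max 24
[8, 24, 23, 14] → max 24
[24, 23, 14, 6] → max 24
[23, 14, 6, 22] → max 23
[14, 6, 22, 14] → max 22
[6, 22, 14, 23] → max 23
[22, 14, 23, 18] → max 23
[14, 23, 18, 18] → max 23
[23, 18, 18, 16] → max 23
[18, 18, 16, 2] → max 18
[18, 16, 2, 15] → max 18
[16, 2, 15, 22] → max 22
[2, 15, 22, 15] → max 22
[15, 22, 15, 25] → max 25
Minimum of these is 18.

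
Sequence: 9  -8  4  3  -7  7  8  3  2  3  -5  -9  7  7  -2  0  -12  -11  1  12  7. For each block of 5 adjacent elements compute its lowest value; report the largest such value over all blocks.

9 -8 4 3 -7 → min -8
-8 4 3 -7 7 → min -8
4 3 -7 7 8 → min -7
3 -7 7 8 3 → min -7
-7 7 8 3 2 → min -7
7 8 3 2 3 → min 2
8 3 2 3 -5 → min -5
3 2 3 -5 -9 → min -9
2 3 -5 -9 7 → min -9
3 -5 -9 7 7 → min -9
-5 -9 7 7 -2 → min -9
-9 7 7 -2 0 → min -9
7 7 -2 0 -12 → min -12
7 -2 0 -12 -11 → min -12
-2 0 -12 -11 1 → min -12
0 -12 -11 1 12 → min -12
-12 -11 1 12 7 → min -12
Largest of these is 2.

2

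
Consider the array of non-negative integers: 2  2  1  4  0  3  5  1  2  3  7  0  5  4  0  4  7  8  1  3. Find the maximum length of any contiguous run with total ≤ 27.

10

add 2: [2] sum 2, len 1
add 2: [2, 2] sum 4, len 2
add 1: [2, 2, 1] sum 5, len 3
add 4: [2, 2, 1, 4] sum 9, len 4
add 0: [2, 2, 1, 4, 0] sum 9, len 5
add 3: [2, 2, 1, 4, 0, 3] sum 12, len 6
add 5: [2, 2, 1, 4, 0, 3, 5] sum 17, len 7
add 1: [2, 2, 1, 4, 0, 3, 5, 1] sum 18, len 8
add 2: [2, 2, 1, 4, 0, 3, 5, 1, 2] sum 20, len 9
add 3: [2, 2, 1, 4, 0, 3, 5, 1, 2, 3] sum 23, len 10
add 7: [1, 4, 0, 3, 5, 1, 2, 3, 7] sum 26, len 9
add 0: [1, 4, 0, 3, 5, 1, 2, 3, 7, 0] sum 26, len 10
add 5: [0, 3, 5, 1, 2, 3, 7, 0, 5] sum 26, len 9
add 4: [5, 1, 2, 3, 7, 0, 5, 4] sum 27, len 8
add 0: [5, 1, 2, 3, 7, 0, 5, 4, 0] sum 27, len 9
add 4: [1, 2, 3, 7, 0, 5, 4, 0, 4] sum 26, len 9
add 7: [7, 0, 5, 4, 0, 4, 7] sum 27, len 7
add 8: [4, 0, 4, 7, 8] sum 23, len 5
add 1: [4, 0, 4, 7, 8, 1] sum 24, len 6
add 3: [4, 0, 4, 7, 8, 1, 3] sum 27, len 7
Longest length seen: 10.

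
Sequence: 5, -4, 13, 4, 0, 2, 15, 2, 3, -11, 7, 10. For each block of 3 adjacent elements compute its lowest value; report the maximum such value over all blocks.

2

(5, -4, 13) → min -4
(-4, 13, 4) → min -4
(13, 4, 0) → min 0
(4, 0, 2) → min 0
(0, 2, 15) → min 0
(2, 15, 2) → min 2
(15, 2, 3) → min 2
(2, 3, -11) → min -11
(3, -11, 7) → min -11
(-11, 7, 10) → min -11
Maximum of these is 2.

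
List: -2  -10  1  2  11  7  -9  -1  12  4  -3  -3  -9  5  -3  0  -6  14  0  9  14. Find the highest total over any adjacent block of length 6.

[-2, -10, 1, 2, 11, 7] → sum 9
[-10, 1, 2, 11, 7, -9] → sum 2
[1, 2, 11, 7, -9, -1] → sum 11
[2, 11, 7, -9, -1, 12] → sum 22
[11, 7, -9, -1, 12, 4] → sum 24
[7, -9, -1, 12, 4, -3] → sum 10
[-9, -1, 12, 4, -3, -3] → sum 0
[-1, 12, 4, -3, -3, -9] → sum 0
[12, 4, -3, -3, -9, 5] → sum 6
[4, -3, -3, -9, 5, -3] → sum -9
[-3, -3, -9, 5, -3, 0] → sum -13
[-3, -9, 5, -3, 0, -6] → sum -16
[-9, 5, -3, 0, -6, 14] → sum 1
[5, -3, 0, -6, 14, 0] → sum 10
[-3, 0, -6, 14, 0, 9] → sum 14
[0, -6, 14, 0, 9, 14] → sum 31
Highest of these is 31.

31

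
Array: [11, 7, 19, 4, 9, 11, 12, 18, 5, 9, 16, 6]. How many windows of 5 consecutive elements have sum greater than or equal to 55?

4

11 7 19 4 9 → sum 50
7 19 4 9 11 → sum 50
19 4 9 11 12 → sum 55  ≥ 55 ✓
4 9 11 12 18 → sum 54
9 11 12 18 5 → sum 55  ≥ 55 ✓
11 12 18 5 9 → sum 55  ≥ 55 ✓
12 18 5 9 16 → sum 60  ≥ 55 ✓
18 5 9 16 6 → sum 54
4 windows satisfy the condition.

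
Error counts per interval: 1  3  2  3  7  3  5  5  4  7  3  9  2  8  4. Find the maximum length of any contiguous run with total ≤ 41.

10

Extend to the right; shrink from the left whenever the sum exceeds 41:
add 1: [1] sum 1, len 1
add 3: [1, 3] sum 4, len 2
add 2: [1, 3, 2] sum 6, len 3
add 3: [1, 3, 2, 3] sum 9, len 4
add 7: [1, 3, 2, 3, 7] sum 16, len 5
add 3: [1, 3, 2, 3, 7, 3] sum 19, len 6
add 5: [1, 3, 2, 3, 7, 3, 5] sum 24, len 7
add 5: [1, 3, 2, 3, 7, 3, 5, 5] sum 29, len 8
add 4: [1, 3, 2, 3, 7, 3, 5, 5, 4] sum 33, len 9
add 7: [1, 3, 2, 3, 7, 3, 5, 5, 4, 7] sum 40, len 10
add 3: [2, 3, 7, 3, 5, 5, 4, 7, 3] sum 39, len 9
add 9: [3, 5, 5, 4, 7, 3, 9] sum 36, len 7
add 2: [3, 5, 5, 4, 7, 3, 9, 2] sum 38, len 8
add 8: [5, 4, 7, 3, 9, 2, 8] sum 38, len 7
add 4: [4, 7, 3, 9, 2, 8, 4] sum 37, len 7
Longest length seen: 10.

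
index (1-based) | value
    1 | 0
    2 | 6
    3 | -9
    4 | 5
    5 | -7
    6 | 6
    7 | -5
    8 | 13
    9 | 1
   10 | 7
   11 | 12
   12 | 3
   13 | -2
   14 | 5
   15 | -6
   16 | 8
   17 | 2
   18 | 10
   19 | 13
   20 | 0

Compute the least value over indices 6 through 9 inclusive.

-5

Elements at indices 6..9: 6, -5, 13, 1
min(6, -5, 13, 1) = -5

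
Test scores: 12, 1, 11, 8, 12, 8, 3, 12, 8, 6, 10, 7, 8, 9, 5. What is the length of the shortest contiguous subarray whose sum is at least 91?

11

add 12: running sum 12 < 91
add 1: running sum 13 < 91
add 11: running sum 24 < 91
add 8: running sum 32 < 91
add 12: running sum 44 < 91
add 8: running sum 52 < 91
add 3: running sum 55 < 91
add 12: running sum 67 < 91
add 8: running sum 75 < 91
add 6: running sum 81 < 91
add 10: shortest ending here [12, 1, 11, 8, 12, 8, 3, 12, 8, 6, 10] sum 91, len 11
add 7: shortest ending here [12, 1, 11, 8, 12, 8, 3, 12, 8, 6, 10, 7] sum 98, len 12
add 8: shortest ending here [11, 8, 12, 8, 3, 12, 8, 6, 10, 7, 8] sum 93, len 11
add 9: shortest ending here [8, 12, 8, 3, 12, 8, 6, 10, 7, 8, 9] sum 91, len 11
add 5: shortest ending here [8, 12, 8, 3, 12, 8, 6, 10, 7, 8, 9, 5] sum 96, len 12
Shortest qualifying length: 11.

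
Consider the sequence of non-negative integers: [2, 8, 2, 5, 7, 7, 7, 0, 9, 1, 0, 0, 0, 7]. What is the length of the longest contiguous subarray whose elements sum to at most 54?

add 2: [2] sum 2, len 1
add 8: [2, 8] sum 10, len 2
add 2: [2, 8, 2] sum 12, len 3
add 5: [2, 8, 2, 5] sum 17, len 4
add 7: [2, 8, 2, 5, 7] sum 24, len 5
add 7: [2, 8, 2, 5, 7, 7] sum 31, len 6
add 7: [2, 8, 2, 5, 7, 7, 7] sum 38, len 7
add 0: [2, 8, 2, 5, 7, 7, 7, 0] sum 38, len 8
add 9: [2, 8, 2, 5, 7, 7, 7, 0, 9] sum 47, len 9
add 1: [2, 8, 2, 5, 7, 7, 7, 0, 9, 1] sum 48, len 10
add 0: [2, 8, 2, 5, 7, 7, 7, 0, 9, 1, 0] sum 48, len 11
add 0: [2, 8, 2, 5, 7, 7, 7, 0, 9, 1, 0, 0] sum 48, len 12
add 0: [2, 8, 2, 5, 7, 7, 7, 0, 9, 1, 0, 0, 0] sum 48, len 13
add 7: [8, 2, 5, 7, 7, 7, 0, 9, 1, 0, 0, 0, 7] sum 53, len 13
Longest length seen: 13.

13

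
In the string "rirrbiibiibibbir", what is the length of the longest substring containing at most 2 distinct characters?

11

Extend right; when distinct count exceeds 2, shrink from the left:
add r: window [r] (1 distinct), len 1
add i: window [r, i] (2 distinct), len 2
add r: window [r, i, r] (2 distinct), len 3
add r: window [r, i, r, r] (2 distinct), len 4
add b: window [r, r, b] (2 distinct), len 3
add i: window [b, i] (2 distinct), len 2
add i: window [b, i, i] (2 distinct), len 3
add b: window [b, i, i, b] (2 distinct), len 4
add i: window [b, i, i, b, i] (2 distinct), len 5
add i: window [b, i, i, b, i, i] (2 distinct), len 6
add b: window [b, i, i, b, i, i, b] (2 distinct), len 7
add i: window [b, i, i, b, i, i, b, i] (2 distinct), len 8
add b: window [b, i, i, b, i, i, b, i, b] (2 distinct), len 9
add b: window [b, i, i, b, i, i, b, i, b, b] (2 distinct), len 10
add i: window [b, i, i, b, i, i, b, i, b, b, i] (2 distinct), len 11
add r: window [i, r] (2 distinct), len 2
Longest length with ≤2 distinct: 11.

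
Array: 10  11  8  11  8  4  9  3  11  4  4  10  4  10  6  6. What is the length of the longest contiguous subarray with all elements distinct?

[10] len 1
[10, 11] len 2
[10, 11, 8] len 3
[8, 11] len 2
[11, 8] len 2
[11, 8, 4] len 3
[11, 8, 4, 9] len 4
[11, 8, 4, 9, 3] len 5
[8, 4, 9, 3, 11] len 5
[9, 3, 11, 4] len 4
[4] len 1
[4, 10] len 2
[10, 4] len 2
[4, 10] len 2
[4, 10, 6] len 3
[6] len 1
Longest all-distinct length: 5.

5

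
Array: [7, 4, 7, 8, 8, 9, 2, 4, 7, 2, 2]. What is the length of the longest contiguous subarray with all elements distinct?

add 7: [7] len 1
add 4: [7, 4] len 2
add 7 (repeat 7, move left end past it): [4, 7] len 2
add 8: [4, 7, 8] len 3
add 8 (repeat 8, move left end past it): [8] len 1
add 9: [8, 9] len 2
add 2: [8, 9, 2] len 3
add 4: [8, 9, 2, 4] len 4
add 7: [8, 9, 2, 4, 7] len 5
add 2 (repeat 2, move left end past it): [4, 7, 2] len 3
add 2 (repeat 2, move left end past it): [2] len 1
Longest all-distinct length: 5.

5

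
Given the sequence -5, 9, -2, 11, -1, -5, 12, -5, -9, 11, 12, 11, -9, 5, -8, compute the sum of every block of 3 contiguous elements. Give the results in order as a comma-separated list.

-5 9 -2 → sum 2
9 -2 11 → sum 18
-2 11 -1 → sum 8
11 -1 -5 → sum 5
-1 -5 12 → sum 6
-5 12 -5 → sum 2
12 -5 -9 → sum -2
-5 -9 11 → sum -3
-9 11 12 → sum 14
11 12 11 → sum 34
12 11 -9 → sum 14
11 -9 5 → sum 7
-9 5 -8 → sum -12

2, 18, 8, 5, 6, 2, -2, -3, 14, 34, 14, 7, -12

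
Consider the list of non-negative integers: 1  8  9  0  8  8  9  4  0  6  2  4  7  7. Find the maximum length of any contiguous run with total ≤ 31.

7

[1] sum 1 len 1
[1, 8] sum 9 len 2
[1, 8, 9] sum 18 len 3
[1, 8, 9, 0] sum 18 len 4
[1, 8, 9, 0, 8] sum 26 len 5
[9, 0, 8, 8] sum 25 len 4
[0, 8, 8, 9] sum 25 len 4
[0, 8, 8, 9, 4] sum 29 len 5
[0, 8, 8, 9, 4, 0] sum 29 len 6
[8, 9, 4, 0, 6] sum 27 len 5
[8, 9, 4, 0, 6, 2] sum 29 len 6
[9, 4, 0, 6, 2, 4] sum 25 len 6
[4, 0, 6, 2, 4, 7] sum 23 len 6
[4, 0, 6, 2, 4, 7, 7] sum 30 len 7
Longest length seen: 7.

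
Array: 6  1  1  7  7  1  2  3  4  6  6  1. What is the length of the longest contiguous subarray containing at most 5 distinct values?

8

add 6: window [6] (1 distinct), len 1
add 1: window [6, 1] (2 distinct), len 2
add 1: window [6, 1, 1] (2 distinct), len 3
add 7: window [6, 1, 1, 7] (3 distinct), len 4
add 7: window [6, 1, 1, 7, 7] (3 distinct), len 5
add 1: window [6, 1, 1, 7, 7, 1] (3 distinct), len 6
add 2: window [6, 1, 1, 7, 7, 1, 2] (4 distinct), len 7
add 3: window [6, 1, 1, 7, 7, 1, 2, 3] (5 distinct), len 8
add 4: window [1, 1, 7, 7, 1, 2, 3, 4] (5 distinct), len 8
add 6: window [1, 2, 3, 4, 6] (5 distinct), len 5
add 6: window [1, 2, 3, 4, 6, 6] (5 distinct), len 6
add 1: window [1, 2, 3, 4, 6, 6, 1] (5 distinct), len 7
Longest length with ≤5 distinct: 8.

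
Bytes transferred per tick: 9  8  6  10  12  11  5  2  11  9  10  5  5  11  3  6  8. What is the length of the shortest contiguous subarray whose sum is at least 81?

Extend right; whenever the sum reaches 81, record the length and shrink from the left:
add 9: running sum 9 < 81
add 8: running sum 17 < 81
add 6: running sum 23 < 81
add 10: running sum 33 < 81
add 12: running sum 45 < 81
add 11: running sum 56 < 81
add 5: running sum 61 < 81
add 2: running sum 63 < 81
add 11: running sum 74 < 81
end 9: [9, 8, 6, 10, 12, 11, 5, 2, 11, 9] sum 83, len 10
end 10: [8, 6, 10, 12, 11, 5, 2, 11, 9, 10] sum 84, len 10
end 11: [6, 10, 12, 11, 5, 2, 11, 9, 10, 5] sum 81, len 10
end 12: [6, 10, 12, 11, 5, 2, 11, 9, 10, 5, 5] sum 86, len 11
end 13: [12, 11, 5, 2, 11, 9, 10, 5, 5, 11] sum 81, len 10
end 14: [12, 11, 5, 2, 11, 9, 10, 5, 5, 11, 3] sum 84, len 11
end 15: [12, 11, 5, 2, 11, 9, 10, 5, 5, 11, 3, 6] sum 90, len 12
end 16: [11, 5, 2, 11, 9, 10, 5, 5, 11, 3, 6, 8] sum 86, len 12
Shortest qualifying length: 10.

10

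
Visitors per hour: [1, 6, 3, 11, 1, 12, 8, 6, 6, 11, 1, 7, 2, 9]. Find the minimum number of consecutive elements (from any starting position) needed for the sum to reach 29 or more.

4

add 1: running sum 1 < 29
add 6: running sum 7 < 29
add 3: running sum 10 < 29
add 11: running sum 21 < 29
add 1: running sum 22 < 29
end 5: [6, 3, 11, 1, 12] sum 33, len 5
end 6: [11, 1, 12, 8] sum 32, len 4
end 7: [11, 1, 12, 8, 6] sum 38, len 5
end 8: [12, 8, 6, 6] sum 32, len 4
end 9: [8, 6, 6, 11] sum 31, len 4
end 10: [8, 6, 6, 11, 1] sum 32, len 5
end 11: [6, 6, 11, 1, 7] sum 31, len 5
end 12: [6, 6, 11, 1, 7, 2] sum 33, len 6
end 13: [11, 1, 7, 2, 9] sum 30, len 5
Shortest qualifying length: 4.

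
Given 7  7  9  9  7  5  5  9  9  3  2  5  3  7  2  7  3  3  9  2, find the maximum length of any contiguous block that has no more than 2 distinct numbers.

[7] 1 distinct, len 1
[7, 7] 1 distinct, len 2
[7, 7, 9] 2 distinct, len 3
[7, 7, 9, 9] 2 distinct, len 4
[7, 7, 9, 9, 7] 2 distinct, len 5
[7, 5] 2 distinct, len 2
[7, 5, 5] 2 distinct, len 3
[5, 5, 9] 2 distinct, len 3
[5, 5, 9, 9] 2 distinct, len 4
[9, 9, 3] 2 distinct, len 3
[3, 2] 2 distinct, len 2
[2, 5] 2 distinct, len 2
[5, 3] 2 distinct, len 2
[3, 7] 2 distinct, len 2
[7, 2] 2 distinct, len 2
[7, 2, 7] 2 distinct, len 3
[7, 3] 2 distinct, len 2
[7, 3, 3] 2 distinct, len 3
[3, 3, 9] 2 distinct, len 3
[9, 2] 2 distinct, len 2
Longest length with ≤2 distinct: 5.

5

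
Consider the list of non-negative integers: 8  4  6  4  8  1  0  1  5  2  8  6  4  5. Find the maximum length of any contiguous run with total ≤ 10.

5

[8] sum 8 len 1
[4] sum 4 len 1
[4, 6] sum 10 len 2
[6, 4] sum 10 len 2
[8] sum 8 len 1
[8, 1] sum 9 len 2
[8, 1, 0] sum 9 len 3
[8, 1, 0, 1] sum 10 len 4
[1, 0, 1, 5] sum 7 len 4
[1, 0, 1, 5, 2] sum 9 len 5
[2, 8] sum 10 len 2
[6] sum 6 len 1
[6, 4] sum 10 len 2
[4, 5] sum 9 len 2
Longest length seen: 5.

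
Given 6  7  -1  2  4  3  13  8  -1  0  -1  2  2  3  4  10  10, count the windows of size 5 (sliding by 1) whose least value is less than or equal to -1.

10

6 7 -1 2 4 → min -1  ≤ -1 ✓
7 -1 2 4 3 → min -1  ≤ -1 ✓
-1 2 4 3 13 → min -1  ≤ -1 ✓
2 4 3 13 8 → min 2
4 3 13 8 -1 → min -1  ≤ -1 ✓
3 13 8 -1 0 → min -1  ≤ -1 ✓
13 8 -1 0 -1 → min -1  ≤ -1 ✓
8 -1 0 -1 2 → min -1  ≤ -1 ✓
-1 0 -1 2 2 → min -1  ≤ -1 ✓
0 -1 2 2 3 → min -1  ≤ -1 ✓
-1 2 2 3 4 → min -1  ≤ -1 ✓
2 2 3 4 10 → min 2
2 3 4 10 10 → min 2
10 windows satisfy the condition.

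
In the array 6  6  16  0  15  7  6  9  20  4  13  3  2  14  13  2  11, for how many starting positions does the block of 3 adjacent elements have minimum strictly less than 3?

8

6 6 16 → min 6
6 16 0 → min 0  < 3 ✓
16 0 15 → min 0  < 3 ✓
0 15 7 → min 0  < 3 ✓
15 7 6 → min 6
7 6 9 → min 6
6 9 20 → min 6
9 20 4 → min 4
20 4 13 → min 4
4 13 3 → min 3
13 3 2 → min 2  < 3 ✓
3 2 14 → min 2  < 3 ✓
2 14 13 → min 2  < 3 ✓
14 13 2 → min 2  < 3 ✓
13 2 11 → min 2  < 3 ✓
8 windows satisfy the condition.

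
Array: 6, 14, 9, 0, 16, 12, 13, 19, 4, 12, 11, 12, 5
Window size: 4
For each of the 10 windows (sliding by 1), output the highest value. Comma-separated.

14, 16, 16, 16, 19, 19, 19, 19, 12, 12

6 14 9 0 → max 14
14 9 0 16 → max 16
9 0 16 12 → max 16
0 16 12 13 → max 16
16 12 13 19 → max 19
12 13 19 4 → max 19
13 19 4 12 → max 19
19 4 12 11 → max 19
4 12 11 12 → max 12
12 11 12 5 → max 12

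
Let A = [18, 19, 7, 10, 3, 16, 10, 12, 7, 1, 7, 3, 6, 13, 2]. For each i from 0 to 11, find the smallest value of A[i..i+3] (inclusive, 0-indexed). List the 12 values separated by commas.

Sliding a size-4 window across the 15 values:
[18, 19, 7, 10] → min 7
[19, 7, 10, 3] → min 3
[7, 10, 3, 16] → min 3
[10, 3, 16, 10] → min 3
[3, 16, 10, 12] → min 3
[16, 10, 12, 7] → min 7
[10, 12, 7, 1] → min 1
[12, 7, 1, 7] → min 1
[7, 1, 7, 3] → min 1
[1, 7, 3, 6] → min 1
[7, 3, 6, 13] → min 3
[3, 6, 13, 2] → min 2

7, 3, 3, 3, 3, 7, 1, 1, 1, 1, 3, 2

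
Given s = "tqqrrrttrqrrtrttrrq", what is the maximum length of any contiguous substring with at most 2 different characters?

add t: window [t] (1 distinct), len 1
add q: window [t, q] (2 distinct), len 2
add q: window [t, q, q] (2 distinct), len 3
add r: window [q, q, r] (2 distinct), len 3
add r: window [q, q, r, r] (2 distinct), len 4
add r: window [q, q, r, r, r] (2 distinct), len 5
add t: window [r, r, r, t] (2 distinct), len 4
add t: window [r, r, r, t, t] (2 distinct), len 5
add r: window [r, r, r, t, t, r] (2 distinct), len 6
add q: window [r, q] (2 distinct), len 2
add r: window [r, q, r] (2 distinct), len 3
add r: window [r, q, r, r] (2 distinct), len 4
add t: window [r, r, t] (2 distinct), len 3
add r: window [r, r, t, r] (2 distinct), len 4
add t: window [r, r, t, r, t] (2 distinct), len 5
add t: window [r, r, t, r, t, t] (2 distinct), len 6
add r: window [r, r, t, r, t, t, r] (2 distinct), len 7
add r: window [r, r, t, r, t, t, r, r] (2 distinct), len 8
add q: window [r, r, q] (2 distinct), len 3
Longest length with ≤2 distinct: 8.

8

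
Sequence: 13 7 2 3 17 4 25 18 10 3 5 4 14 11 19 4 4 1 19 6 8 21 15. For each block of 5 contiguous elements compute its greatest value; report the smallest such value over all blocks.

14

(13, 7, 2, 3, 17) → max 17
(7, 2, 3, 17, 4) → max 17
(2, 3, 17, 4, 25) → max 25
(3, 17, 4, 25, 18) → max 25
(17, 4, 25, 18, 10) → max 25
(4, 25, 18, 10, 3) → max 25
(25, 18, 10, 3, 5) → max 25
(18, 10, 3, 5, 4) → max 18
(10, 3, 5, 4, 14) → max 14
(3, 5, 4, 14, 11) → max 14
(5, 4, 14, 11, 19) → max 19
(4, 14, 11, 19, 4) → max 19
(14, 11, 19, 4, 4) → max 19
(11, 19, 4, 4, 1) → max 19
(19, 4, 4, 1, 19) → max 19
(4, 4, 1, 19, 6) → max 19
(4, 1, 19, 6, 8) → max 19
(1, 19, 6, 8, 21) → max 21
(19, 6, 8, 21, 15) → max 21
Smallest of these is 14.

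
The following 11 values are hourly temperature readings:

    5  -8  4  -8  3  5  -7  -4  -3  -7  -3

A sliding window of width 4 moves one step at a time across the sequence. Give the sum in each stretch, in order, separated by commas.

-7, -9, 4, -7, -3, -9, -21, -17

[5, -8, 4, -8] → sum -7
[-8, 4, -8, 3] → sum -9
[4, -8, 3, 5] → sum 4
[-8, 3, 5, -7] → sum -7
[3, 5, -7, -4] → sum -3
[5, -7, -4, -3] → sum -9
[-7, -4, -3, -7] → sum -21
[-4, -3, -7, -3] → sum -17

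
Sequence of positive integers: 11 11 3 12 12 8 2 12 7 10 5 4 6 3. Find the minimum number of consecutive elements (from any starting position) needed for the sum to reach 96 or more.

add 11: running sum 11 < 96
add 11: running sum 22 < 96
add 3: running sum 25 < 96
add 12: running sum 37 < 96
add 12: running sum 49 < 96
add 8: running sum 57 < 96
add 2: running sum 59 < 96
add 12: running sum 71 < 96
add 7: running sum 78 < 96
add 10: running sum 88 < 96
add 5: running sum 93 < 96
add 4: shortest ending here [11, 11, 3, 12, 12, 8, 2, 12, 7, 10, 5, 4] sum 97, len 12
add 6: shortest ending here [11, 11, 3, 12, 12, 8, 2, 12, 7, 10, 5, 4, 6] sum 103, len 13
add 3: shortest ending here [11, 11, 3, 12, 12, 8, 2, 12, 7, 10, 5, 4, 6, 3] sum 106, len 14
Shortest qualifying length: 12.

12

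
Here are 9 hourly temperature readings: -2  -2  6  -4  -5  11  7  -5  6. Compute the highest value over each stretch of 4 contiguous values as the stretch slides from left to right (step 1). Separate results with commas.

-2 -2 6 -4 → max 6
-2 6 -4 -5 → max 6
6 -4 -5 11 → max 11
-4 -5 11 7 → max 11
-5 11 7 -5 → max 11
11 7 -5 6 → max 11

6, 6, 11, 11, 11, 11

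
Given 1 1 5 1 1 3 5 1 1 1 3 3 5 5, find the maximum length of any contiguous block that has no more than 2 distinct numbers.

5

[1] 1 distinct, len 1
[1, 1] 1 distinct, len 2
[1, 1, 5] 2 distinct, len 3
[1, 1, 5, 1] 2 distinct, len 4
[1, 1, 5, 1, 1] 2 distinct, len 5
[1, 1, 3] 2 distinct, len 3
[3, 5] 2 distinct, len 2
[5, 1] 2 distinct, len 2
[5, 1, 1] 2 distinct, len 3
[5, 1, 1, 1] 2 distinct, len 4
[1, 1, 1, 3] 2 distinct, len 4
[1, 1, 1, 3, 3] 2 distinct, len 5
[3, 3, 5] 2 distinct, len 3
[3, 3, 5, 5] 2 distinct, len 4
Longest length with ≤2 distinct: 5.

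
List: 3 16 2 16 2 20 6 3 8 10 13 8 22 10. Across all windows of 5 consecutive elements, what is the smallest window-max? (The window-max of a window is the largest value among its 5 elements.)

3 16 2 16 2 → max 16
16 2 16 2 20 → max 20
2 16 2 20 6 → max 20
16 2 20 6 3 → max 20
2 20 6 3 8 → max 20
20 6 3 8 10 → max 20
6 3 8 10 13 → max 13
3 8 10 13 8 → max 13
8 10 13 8 22 → max 22
10 13 8 22 10 → max 22
Smallest of these is 13.

13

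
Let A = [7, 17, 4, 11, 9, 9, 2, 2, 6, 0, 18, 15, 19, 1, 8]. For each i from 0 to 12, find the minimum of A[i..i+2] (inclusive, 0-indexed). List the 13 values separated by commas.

[7, 17, 4] → min 4
[17, 4, 11] → min 4
[4, 11, 9] → min 4
[11, 9, 9] → min 9
[9, 9, 2] → min 2
[9, 2, 2] → min 2
[2, 2, 6] → min 2
[2, 6, 0] → min 0
[6, 0, 18] → min 0
[0, 18, 15] → min 0
[18, 15, 19] → min 15
[15, 19, 1] → min 1
[19, 1, 8] → min 1

4, 4, 4, 9, 2, 2, 2, 0, 0, 0, 15, 1, 1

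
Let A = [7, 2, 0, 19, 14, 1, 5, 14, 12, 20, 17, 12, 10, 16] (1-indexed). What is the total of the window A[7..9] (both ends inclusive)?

Elements at indices 7..9: 5, 14, 12
sum(5, 14, 12) = 31

31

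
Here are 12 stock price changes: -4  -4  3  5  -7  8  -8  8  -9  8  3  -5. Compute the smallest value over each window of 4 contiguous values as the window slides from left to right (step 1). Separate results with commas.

-4 -4 3 5 → min -4
-4 3 5 -7 → min -7
3 5 -7 8 → min -7
5 -7 8 -8 → min -8
-7 8 -8 8 → min -8
8 -8 8 -9 → min -9
-8 8 -9 8 → min -9
8 -9 8 3 → min -9
-9 8 3 -5 → min -9

-4, -7, -7, -8, -8, -9, -9, -9, -9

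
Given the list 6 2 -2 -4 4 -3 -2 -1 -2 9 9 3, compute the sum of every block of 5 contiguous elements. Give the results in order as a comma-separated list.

Sliding a size-5 window across the 12 values:
(6, 2, -2, -4, 4) → sum 6
(2, -2, -4, 4, -3) → sum -3
(-2, -4, 4, -3, -2) → sum -7
(-4, 4, -3, -2, -1) → sum -6
(4, -3, -2, -1, -2) → sum -4
(-3, -2, -1, -2, 9) → sum 1
(-2, -1, -2, 9, 9) → sum 13
(-1, -2, 9, 9, 3) → sum 18

6, -3, -7, -6, -4, 1, 13, 18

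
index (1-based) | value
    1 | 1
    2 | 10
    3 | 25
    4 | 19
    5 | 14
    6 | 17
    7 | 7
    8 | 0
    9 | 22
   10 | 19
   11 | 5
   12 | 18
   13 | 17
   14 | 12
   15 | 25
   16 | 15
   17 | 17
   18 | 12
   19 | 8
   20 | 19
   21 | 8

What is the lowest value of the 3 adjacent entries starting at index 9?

Elements at indices 9..11: 22, 19, 5
min(22, 19, 5) = 5

5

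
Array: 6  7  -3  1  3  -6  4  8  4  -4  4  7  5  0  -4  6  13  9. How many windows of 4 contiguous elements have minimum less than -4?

4

6 7 -3 1 → min -3
7 -3 1 3 → min -3
-3 1 3 -6 → min -6  < -4 ✓
1 3 -6 4 → min -6  < -4 ✓
3 -6 4 8 → min -6  < -4 ✓
-6 4 8 4 → min -6  < -4 ✓
4 8 4 -4 → min -4
8 4 -4 4 → min -4
4 -4 4 7 → min -4
-4 4 7 5 → min -4
4 7 5 0 → min 0
7 5 0 -4 → min -4
5 0 -4 6 → min -4
0 -4 6 13 → min -4
-4 6 13 9 → min -4
4 windows satisfy the condition.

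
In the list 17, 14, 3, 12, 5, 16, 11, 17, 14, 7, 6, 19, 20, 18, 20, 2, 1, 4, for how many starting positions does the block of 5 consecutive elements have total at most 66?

11

17 14 3 12 5 → sum 51  ≤ 66 ✓
14 3 12 5 16 → sum 50  ≤ 66 ✓
3 12 5 16 11 → sum 47  ≤ 66 ✓
12 5 16 11 17 → sum 61  ≤ 66 ✓
5 16 11 17 14 → sum 63  ≤ 66 ✓
16 11 17 14 7 → sum 65  ≤ 66 ✓
11 17 14 7 6 → sum 55  ≤ 66 ✓
17 14 7 6 19 → sum 63  ≤ 66 ✓
14 7 6 19 20 → sum 66  ≤ 66 ✓
7 6 19 20 18 → sum 70
6 19 20 18 20 → sum 83
19 20 18 20 2 → sum 79
20 18 20 2 1 → sum 61  ≤ 66 ✓
18 20 2 1 4 → sum 45  ≤ 66 ✓
11 windows satisfy the condition.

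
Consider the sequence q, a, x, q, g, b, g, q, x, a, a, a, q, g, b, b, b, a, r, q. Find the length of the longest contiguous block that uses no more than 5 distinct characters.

18

Extend right; when distinct count exceeds 5, shrink from the left:
[q] 1 distinct, len 1
[q, a] 2 distinct, len 2
[q, a, x] 3 distinct, len 3
[q, a, x, q] 3 distinct, len 4
[q, a, x, q, g] 4 distinct, len 5
[q, a, x, q, g, b] 5 distinct, len 6
[q, a, x, q, g, b, g] 5 distinct, len 7
[q, a, x, q, g, b, g, q] 5 distinct, len 8
[q, a, x, q, g, b, g, q, x] 5 distinct, len 9
[q, a, x, q, g, b, g, q, x, a] 5 distinct, len 10
[q, a, x, q, g, b, g, q, x, a, a] 5 distinct, len 11
[q, a, x, q, g, b, g, q, x, a, a, a] 5 distinct, len 12
[q, a, x, q, g, b, g, q, x, a, a, a, q] 5 distinct, len 13
[q, a, x, q, g, b, g, q, x, a, a, a, q, g] 5 distinct, len 14
[q, a, x, q, g, b, g, q, x, a, a, a, q, g, b] 5 distinct, len 15
[q, a, x, q, g, b, g, q, x, a, a, a, q, g, b, b] 5 distinct, len 16
[q, a, x, q, g, b, g, q, x, a, a, a, q, g, b, b, b] 5 distinct, len 17
[q, a, x, q, g, b, g, q, x, a, a, a, q, g, b, b, b, a] 5 distinct, len 18
[a, a, a, q, g, b, b, b, a, r] 5 distinct, len 10
[a, a, a, q, g, b, b, b, a, r, q] 5 distinct, len 11
Longest length with ≤5 distinct: 18.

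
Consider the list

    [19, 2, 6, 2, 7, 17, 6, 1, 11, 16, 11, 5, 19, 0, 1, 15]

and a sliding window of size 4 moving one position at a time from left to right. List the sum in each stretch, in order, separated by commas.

29, 17, 32, 32, 31, 35, 34, 39, 43, 51, 35, 25, 35

19 2 6 2 → sum 29
2 6 2 7 → sum 17
6 2 7 17 → sum 32
2 7 17 6 → sum 32
7 17 6 1 → sum 31
17 6 1 11 → sum 35
6 1 11 16 → sum 34
1 11 16 11 → sum 39
11 16 11 5 → sum 43
16 11 5 19 → sum 51
11 5 19 0 → sum 35
5 19 0 1 → sum 25
19 0 1 15 → sum 35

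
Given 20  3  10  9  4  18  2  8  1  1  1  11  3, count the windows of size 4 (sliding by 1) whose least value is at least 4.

(20, 3, 10, 9) → min 3
(3, 10, 9, 4) → min 3
(10, 9, 4, 18) → min 4  ≥ 4 ✓
(9, 4, 18, 2) → min 2
(4, 18, 2, 8) → min 2
(18, 2, 8, 1) → min 1
(2, 8, 1, 1) → min 1
(8, 1, 1, 1) → min 1
(1, 1, 1, 11) → min 1
(1, 1, 11, 3) → min 1
1 window satisfy the condition.

1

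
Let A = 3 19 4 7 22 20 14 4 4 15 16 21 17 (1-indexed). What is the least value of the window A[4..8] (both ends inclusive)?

4

Elements at indices 4..8: 7, 22, 20, 14, 4
min(7, 22, 20, 14, 4) = 4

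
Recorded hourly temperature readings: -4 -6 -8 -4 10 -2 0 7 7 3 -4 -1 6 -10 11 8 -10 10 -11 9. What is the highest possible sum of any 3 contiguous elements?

17

[-4, -6, -8] → sum -18
[-6, -8, -4] → sum -18
[-8, -4, 10] → sum -2
[-4, 10, -2] → sum 4
[10, -2, 0] → sum 8
[-2, 0, 7] → sum 5
[0, 7, 7] → sum 14
[7, 7, 3] → sum 17
[7, 3, -4] → sum 6
[3, -4, -1] → sum -2
[-4, -1, 6] → sum 1
[-1, 6, -10] → sum -5
[6, -10, 11] → sum 7
[-10, 11, 8] → sum 9
[11, 8, -10] → sum 9
[8, -10, 10] → sum 8
[-10, 10, -11] → sum -11
[10, -11, 9] → sum 8
Highest of these is 17.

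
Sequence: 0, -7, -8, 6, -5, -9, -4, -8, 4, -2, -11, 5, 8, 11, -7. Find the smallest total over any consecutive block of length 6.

0 -7 -8 6 -5 -9 → sum -23
-7 -8 6 -5 -9 -4 → sum -27
-8 6 -5 -9 -4 -8 → sum -28
6 -5 -9 -4 -8 4 → sum -16
-5 -9 -4 -8 4 -2 → sum -24
-9 -4 -8 4 -2 -11 → sum -30
-4 -8 4 -2 -11 5 → sum -16
-8 4 -2 -11 5 8 → sum -4
4 -2 -11 5 8 11 → sum 15
-2 -11 5 8 11 -7 → sum 4
Smallest of these is -30.

-30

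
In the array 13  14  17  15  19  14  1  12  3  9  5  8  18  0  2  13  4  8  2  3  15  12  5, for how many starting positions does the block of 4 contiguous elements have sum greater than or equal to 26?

16

13 14 17 15 → sum 59  ≥ 26 ✓
14 17 15 19 → sum 65  ≥ 26 ✓
17 15 19 14 → sum 65  ≥ 26 ✓
15 19 14 1 → sum 49  ≥ 26 ✓
19 14 1 12 → sum 46  ≥ 26 ✓
14 1 12 3 → sum 30  ≥ 26 ✓
1 12 3 9 → sum 25
12 3 9 5 → sum 29  ≥ 26 ✓
3 9 5 8 → sum 25
9 5 8 18 → sum 40  ≥ 26 ✓
5 8 18 0 → sum 31  ≥ 26 ✓
8 18 0 2 → sum 28  ≥ 26 ✓
18 0 2 13 → sum 33  ≥ 26 ✓
0 2 13 4 → sum 19
2 13 4 8 → sum 27  ≥ 26 ✓
13 4 8 2 → sum 27  ≥ 26 ✓
4 8 2 3 → sum 17
8 2 3 15 → sum 28  ≥ 26 ✓
2 3 15 12 → sum 32  ≥ 26 ✓
3 15 12 5 → sum 35  ≥ 26 ✓
16 windows satisfy the condition.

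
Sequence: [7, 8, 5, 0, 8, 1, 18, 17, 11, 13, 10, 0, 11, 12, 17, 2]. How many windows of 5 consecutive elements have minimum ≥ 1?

3

7 8 5 0 8 → min 0
8 5 0 8 1 → min 0
5 0 8 1 18 → min 0
0 8 1 18 17 → min 0
8 1 18 17 11 → min 1  ≥ 1 ✓
1 18 17 11 13 → min 1  ≥ 1 ✓
18 17 11 13 10 → min 10  ≥ 1 ✓
17 11 13 10 0 → min 0
11 13 10 0 11 → min 0
13 10 0 11 12 → min 0
10 0 11 12 17 → min 0
0 11 12 17 2 → min 0
3 windows satisfy the condition.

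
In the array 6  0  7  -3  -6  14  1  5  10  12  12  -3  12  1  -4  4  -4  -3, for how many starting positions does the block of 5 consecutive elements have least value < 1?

(6, 0, 7, -3, -6) → min -6  < 1 ✓
(0, 7, -3, -6, 14) → min -6  < 1 ✓
(7, -3, -6, 14, 1) → min -6  < 1 ✓
(-3, -6, 14, 1, 5) → min -6  < 1 ✓
(-6, 14, 1, 5, 10) → min -6  < 1 ✓
(14, 1, 5, 10, 12) → min 1
(1, 5, 10, 12, 12) → min 1
(5, 10, 12, 12, -3) → min -3  < 1 ✓
(10, 12, 12, -3, 12) → min -3  < 1 ✓
(12, 12, -3, 12, 1) → min -3  < 1 ✓
(12, -3, 12, 1, -4) → min -4  < 1 ✓
(-3, 12, 1, -4, 4) → min -4  < 1 ✓
(12, 1, -4, 4, -4) → min -4  < 1 ✓
(1, -4, 4, -4, -3) → min -4  < 1 ✓
12 windows satisfy the condition.

12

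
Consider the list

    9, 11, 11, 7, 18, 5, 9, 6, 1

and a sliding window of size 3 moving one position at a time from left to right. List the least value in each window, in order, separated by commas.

9 11 11 → min 9
11 11 7 → min 7
11 7 18 → min 7
7 18 5 → min 5
18 5 9 → min 5
5 9 6 → min 5
9 6 1 → min 1

9, 7, 7, 5, 5, 5, 1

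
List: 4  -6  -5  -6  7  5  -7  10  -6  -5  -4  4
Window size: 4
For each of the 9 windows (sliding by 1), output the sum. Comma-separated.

[4, -6, -5, -6] → sum -13
[-6, -5, -6, 7] → sum -10
[-5, -6, 7, 5] → sum 1
[-6, 7, 5, -7] → sum -1
[7, 5, -7, 10] → sum 15
[5, -7, 10, -6] → sum 2
[-7, 10, -6, -5] → sum -8
[10, -6, -5, -4] → sum -5
[-6, -5, -4, 4] → sum -11

-13, -10, 1, -1, 15, 2, -8, -5, -11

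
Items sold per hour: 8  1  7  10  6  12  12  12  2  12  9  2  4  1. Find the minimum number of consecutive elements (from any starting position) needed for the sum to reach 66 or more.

Extend right; whenever the sum reaches 66, record the length and shrink from the left:
add 8: running sum 8 < 66
add 1: running sum 9 < 66
add 7: running sum 16 < 66
add 10: running sum 26 < 66
add 6: running sum 32 < 66
add 12: running sum 44 < 66
add 12: running sum 56 < 66
add 12: shortest ending here [8, 1, 7, 10, 6, 12, 12, 12] sum 68, len 8
add 2: shortest ending here [8, 1, 7, 10, 6, 12, 12, 12, 2] sum 70, len 9
add 12: shortest ending here [10, 6, 12, 12, 12, 2, 12] sum 66, len 7
add 9: shortest ending here [10, 6, 12, 12, 12, 2, 12, 9] sum 75, len 8
add 2: shortest ending here [6, 12, 12, 12, 2, 12, 9, 2] sum 67, len 8
add 4: shortest ending here [6, 12, 12, 12, 2, 12, 9, 2, 4] sum 71, len 9
add 1: shortest ending here [12, 12, 12, 2, 12, 9, 2, 4, 1] sum 66, len 9
Shortest qualifying length: 7.

7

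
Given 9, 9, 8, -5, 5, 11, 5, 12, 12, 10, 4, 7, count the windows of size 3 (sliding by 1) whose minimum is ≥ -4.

7

(9, 9, 8) → min 8  ≥ -4 ✓
(9, 8, -5) → min -5
(8, -5, 5) → min -5
(-5, 5, 11) → min -5
(5, 11, 5) → min 5  ≥ -4 ✓
(11, 5, 12) → min 5  ≥ -4 ✓
(5, 12, 12) → min 5  ≥ -4 ✓
(12, 12, 10) → min 10  ≥ -4 ✓
(12, 10, 4) → min 4  ≥ -4 ✓
(10, 4, 7) → min 4  ≥ -4 ✓
7 windows satisfy the condition.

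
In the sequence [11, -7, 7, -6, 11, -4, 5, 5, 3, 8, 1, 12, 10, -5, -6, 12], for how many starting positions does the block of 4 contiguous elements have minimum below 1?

9

(11, -7, 7, -6) → min -7  < 1 ✓
(-7, 7, -6, 11) → min -7  < 1 ✓
(7, -6, 11, -4) → min -6  < 1 ✓
(-6, 11, -4, 5) → min -6  < 1 ✓
(11, -4, 5, 5) → min -4  < 1 ✓
(-4, 5, 5, 3) → min -4  < 1 ✓
(5, 5, 3, 8) → min 3
(5, 3, 8, 1) → min 1
(3, 8, 1, 12) → min 1
(8, 1, 12, 10) → min 1
(1, 12, 10, -5) → min -5  < 1 ✓
(12, 10, -5, -6) → min -6  < 1 ✓
(10, -5, -6, 12) → min -6  < 1 ✓
9 windows satisfy the condition.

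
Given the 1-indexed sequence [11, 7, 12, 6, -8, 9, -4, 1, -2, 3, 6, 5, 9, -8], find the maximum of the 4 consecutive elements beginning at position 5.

Elements at indices 5..8: -8, 9, -4, 1
max(-8, 9, -4, 1) = 9

9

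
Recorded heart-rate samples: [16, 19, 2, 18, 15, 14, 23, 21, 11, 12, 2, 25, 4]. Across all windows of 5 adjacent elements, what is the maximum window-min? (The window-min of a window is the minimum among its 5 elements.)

14

(16, 19, 2, 18, 15) → min 2
(19, 2, 18, 15, 14) → min 2
(2, 18, 15, 14, 23) → min 2
(18, 15, 14, 23, 21) → min 14
(15, 14, 23, 21, 11) → min 11
(14, 23, 21, 11, 12) → min 11
(23, 21, 11, 12, 2) → min 2
(21, 11, 12, 2, 25) → min 2
(11, 12, 2, 25, 4) → min 2
Maximum of these is 14.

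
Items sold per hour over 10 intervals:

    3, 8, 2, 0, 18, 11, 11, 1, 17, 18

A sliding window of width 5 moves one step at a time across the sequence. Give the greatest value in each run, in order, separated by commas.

18, 18, 18, 18, 18, 18

[3, 8, 2, 0, 18] → max 18
[8, 2, 0, 18, 11] → max 18
[2, 0, 18, 11, 11] → max 18
[0, 18, 11, 11, 1] → max 18
[18, 11, 11, 1, 17] → max 18
[11, 11, 1, 17, 18] → max 18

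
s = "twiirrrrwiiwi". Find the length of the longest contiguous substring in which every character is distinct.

add t: [t] len 1
add w: [t, w] len 2
add i: [t, w, i] len 3
add i (repeat i, move left end past it): [i] len 1
add r: [i, r] len 2
add r (repeat r, move left end past it): [r] len 1
add r (repeat r, move left end past it): [r] len 1
add r (repeat r, move left end past it): [r] len 1
add w: [r, w] len 2
add i: [r, w, i] len 3
add i (repeat i, move left end past it): [i] len 1
add w: [i, w] len 2
add i (repeat i, move left end past it): [w, i] len 2
Longest all-distinct length: 3.

3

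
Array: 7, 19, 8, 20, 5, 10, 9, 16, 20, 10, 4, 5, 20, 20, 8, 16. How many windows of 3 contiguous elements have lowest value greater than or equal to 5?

11

7 19 8 → min 7  ≥ 5 ✓
19 8 20 → min 8  ≥ 5 ✓
8 20 5 → min 5  ≥ 5 ✓
20 5 10 → min 5  ≥ 5 ✓
5 10 9 → min 5  ≥ 5 ✓
10 9 16 → min 9  ≥ 5 ✓
9 16 20 → min 9  ≥ 5 ✓
16 20 10 → min 10  ≥ 5 ✓
20 10 4 → min 4
10 4 5 → min 4
4 5 20 → min 4
5 20 20 → min 5  ≥ 5 ✓
20 20 8 → min 8  ≥ 5 ✓
20 8 16 → min 8  ≥ 5 ✓
11 windows satisfy the condition.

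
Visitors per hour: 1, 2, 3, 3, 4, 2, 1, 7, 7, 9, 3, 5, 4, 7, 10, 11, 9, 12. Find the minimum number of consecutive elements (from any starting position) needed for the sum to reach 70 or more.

9

add 1: running sum 1 < 70
add 2: running sum 3 < 70
add 3: running sum 6 < 70
add 3: running sum 9 < 70
add 4: running sum 13 < 70
add 2: running sum 15 < 70
add 1: running sum 16 < 70
add 7: running sum 23 < 70
add 7: running sum 30 < 70
add 9: running sum 39 < 70
add 3: running sum 42 < 70
add 5: running sum 47 < 70
add 4: running sum 51 < 70
add 7: running sum 58 < 70
add 10: running sum 68 < 70
add 11: shortest ending here [4, 2, 1, 7, 7, 9, 3, 5, 4, 7, 10, 11] sum 70, len 12
add 9: shortest ending here [7, 7, 9, 3, 5, 4, 7, 10, 11, 9] sum 72, len 10
add 12: shortest ending here [9, 3, 5, 4, 7, 10, 11, 9, 12] sum 70, len 9
Shortest qualifying length: 9.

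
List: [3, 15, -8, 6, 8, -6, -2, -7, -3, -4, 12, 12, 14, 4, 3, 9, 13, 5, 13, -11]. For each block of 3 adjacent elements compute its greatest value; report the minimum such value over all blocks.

-3

(3, 15, -8) → max 15
(15, -8, 6) → max 15
(-8, 6, 8) → max 8
(6, 8, -6) → max 8
(8, -6, -2) → max 8
(-6, -2, -7) → max -2
(-2, -7, -3) → max -2
(-7, -3, -4) → max -3
(-3, -4, 12) → max 12
(-4, 12, 12) → max 12
(12, 12, 14) → max 14
(12, 14, 4) → max 14
(14, 4, 3) → max 14
(4, 3, 9) → max 9
(3, 9, 13) → max 13
(9, 13, 5) → max 13
(13, 5, 13) → max 13
(5, 13, -11) → max 13
Minimum of these is -3.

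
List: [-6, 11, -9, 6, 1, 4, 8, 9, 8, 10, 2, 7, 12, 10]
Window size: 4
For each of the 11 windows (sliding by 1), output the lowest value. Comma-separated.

-9, -9, -9, 1, 1, 4, 8, 2, 2, 2, 2

Sliding a size-4 window across the 14 values:
(-6, 11, -9, 6) → min -9
(11, -9, 6, 1) → min -9
(-9, 6, 1, 4) → min -9
(6, 1, 4, 8) → min 1
(1, 4, 8, 9) → min 1
(4, 8, 9, 8) → min 4
(8, 9, 8, 10) → min 8
(9, 8, 10, 2) → min 2
(8, 10, 2, 7) → min 2
(10, 2, 7, 12) → min 2
(2, 7, 12, 10) → min 2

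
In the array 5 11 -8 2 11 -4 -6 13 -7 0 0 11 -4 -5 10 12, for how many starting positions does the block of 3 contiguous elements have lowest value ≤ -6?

5 11 -8 → min -8  ≤ -6 ✓
11 -8 2 → min -8  ≤ -6 ✓
-8 2 11 → min -8  ≤ -6 ✓
2 11 -4 → min -4
11 -4 -6 → min -6  ≤ -6 ✓
-4 -6 13 → min -6  ≤ -6 ✓
-6 13 -7 → min -7  ≤ -6 ✓
13 -7 0 → min -7  ≤ -6 ✓
-7 0 0 → min -7  ≤ -6 ✓
0 0 11 → min 0
0 11 -4 → min -4
11 -4 -5 → min -5
-4 -5 10 → min -5
-5 10 12 → min -5
8 windows satisfy the condition.

8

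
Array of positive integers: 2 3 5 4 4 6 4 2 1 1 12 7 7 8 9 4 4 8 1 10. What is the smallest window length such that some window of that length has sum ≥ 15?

2

Extend right; whenever the sum reaches 15, record the length and shrink from the left:
add 2: running sum 2 < 15
add 3: running sum 5 < 15
add 5: running sum 10 < 15
add 4: running sum 14 < 15
add 4: shortest ending here [3, 5, 4, 4] sum 16, len 4
add 6: shortest ending here [5, 4, 4, 6] sum 19, len 4
add 4: shortest ending here [4, 4, 6, 4] sum 18, len 4
add 2: shortest ending here [4, 6, 4, 2] sum 16, len 4
add 1: shortest ending here [4, 6, 4, 2, 1] sum 17, len 5
add 1: shortest ending here [4, 6, 4, 2, 1, 1] sum 18, len 6
add 12: shortest ending here [2, 1, 1, 12] sum 16, len 4
add 7: shortest ending here [12, 7] sum 19, len 2
add 7: shortest ending here [12, 7, 7] sum 26, len 3
add 8: shortest ending here [7, 8] sum 15, len 2
add 9: shortest ending here [8, 9] sum 17, len 2
add 4: shortest ending here [8, 9, 4] sum 21, len 3
add 4: shortest ending here [9, 4, 4] sum 17, len 3
add 8: shortest ending here [4, 4, 8] sum 16, len 3
add 1: shortest ending here [4, 4, 8, 1] sum 17, len 4
add 10: shortest ending here [8, 1, 10] sum 19, len 3
Shortest qualifying length: 2.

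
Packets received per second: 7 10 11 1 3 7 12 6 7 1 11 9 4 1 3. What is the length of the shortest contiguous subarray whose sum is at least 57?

add 7: running sum 7 < 57
add 10: running sum 17 < 57
add 11: running sum 28 < 57
add 1: running sum 29 < 57
add 3: running sum 32 < 57
add 7: running sum 39 < 57
add 12: running sum 51 < 57
add 6: shortest ending here [7, 10, 11, 1, 3, 7, 12, 6] sum 57, len 8
add 7: shortest ending here [10, 11, 1, 3, 7, 12, 6, 7] sum 57, len 8
add 1: shortest ending here [10, 11, 1, 3, 7, 12, 6, 7, 1] sum 58, len 9
add 11: shortest ending here [11, 1, 3, 7, 12, 6, 7, 1, 11] sum 59, len 9
add 9: shortest ending here [1, 3, 7, 12, 6, 7, 1, 11, 9] sum 57, len 9
add 4: shortest ending here [7, 12, 6, 7, 1, 11, 9, 4] sum 57, len 8
add 1: shortest ending here [7, 12, 6, 7, 1, 11, 9, 4, 1] sum 58, len 9
add 3: shortest ending here [7, 12, 6, 7, 1, 11, 9, 4, 1, 3] sum 61, len 10
Shortest qualifying length: 8.

8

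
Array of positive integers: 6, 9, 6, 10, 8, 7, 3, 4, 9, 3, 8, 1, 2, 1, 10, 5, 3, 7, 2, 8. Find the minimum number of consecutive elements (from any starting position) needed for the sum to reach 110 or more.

20

Extend right; whenever the sum reaches 110, record the length and shrink from the left:
add 6: running sum 6 < 110
add 9: running sum 15 < 110
add 6: running sum 21 < 110
add 10: running sum 31 < 110
add 8: running sum 39 < 110
add 7: running sum 46 < 110
add 3: running sum 49 < 110
add 4: running sum 53 < 110
add 9: running sum 62 < 110
add 3: running sum 65 < 110
add 8: running sum 73 < 110
add 1: running sum 74 < 110
add 2: running sum 76 < 110
add 1: running sum 77 < 110
add 10: running sum 87 < 110
add 5: running sum 92 < 110
add 3: running sum 95 < 110
add 7: running sum 102 < 110
add 2: running sum 104 < 110
add 8: shortest ending here [6, 9, 6, 10, 8, 7, 3, 4, 9, 3, 8, 1, 2, 1, 10, 5, 3, 7, 2, 8] sum 112, len 20
Shortest qualifying length: 20.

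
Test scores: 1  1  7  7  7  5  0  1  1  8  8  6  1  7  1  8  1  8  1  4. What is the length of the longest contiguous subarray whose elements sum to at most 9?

4

[1] sum 1 len 1
[1, 1] sum 2 len 2
[1, 1, 7] sum 9 len 3
[7] sum 7 len 1
[7] sum 7 len 1
[5] sum 5 len 1
[5, 0] sum 5 len 2
[5, 0, 1] sum 6 len 3
[5, 0, 1, 1] sum 7 len 4
[1, 8] sum 9 len 2
[8] sum 8 len 1
[6] sum 6 len 1
[6, 1] sum 7 len 2
[1, 7] sum 8 len 2
[1, 7, 1] sum 9 len 3
[1, 8] sum 9 len 2
[8, 1] sum 9 len 2
[1, 8] sum 9 len 2
[8, 1] sum 9 len 2
[1, 4] sum 5 len 2
Longest length seen: 4.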